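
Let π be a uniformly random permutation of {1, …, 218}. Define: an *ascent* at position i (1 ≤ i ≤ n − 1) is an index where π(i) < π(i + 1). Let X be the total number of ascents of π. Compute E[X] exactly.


Write X = Σ X_I over i = 1, …, 217, with X_I the indicator of one ascent.
There are 217 indicators.
For each fixed i, the pair (π(i), π(i+1)) is a uniformly random ordered pair of distinct values from {1, …, 218}; by symmetry P[π(i) < π(i+1)] = 1/2.
By linearity: E[X] = 217 · (1/2) = (218 − 1) · (1/2) = 217/2 ≈ 108.500.

E[X] = 217/2 = 108.500.


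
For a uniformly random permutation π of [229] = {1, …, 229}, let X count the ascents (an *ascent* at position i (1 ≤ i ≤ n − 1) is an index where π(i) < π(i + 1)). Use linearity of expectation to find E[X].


Write X = Σ X_I over i = 1, …, 228, with X_I the indicator of one ascent.
There are 228 indicators.
For each fixed i, the pair (π(i), π(i+1)) is a uniformly random ordered pair of distinct values from {1, …, 229}; by symmetry P[π(i) < π(i+1)] = 1/2.
By linearity: E[X] = 228 · (1/2) = (229 − 1) · (1/2) = 114 ≈ 114.000000.

E[X] = 114 = 114.000000.


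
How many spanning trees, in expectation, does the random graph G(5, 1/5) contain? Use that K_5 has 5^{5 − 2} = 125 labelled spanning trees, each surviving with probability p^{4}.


K_5 has 5^{5 − 2} = 125 labelled spanning trees.
For each such spanning tree H, let X_H = 1 if all 4 edges of H are present in G. Then P[X_H = 1] = p^{4} = (1/5)^{4} = 1/625.
Summing the indicators: E[X] = Σ_H E[X_H] = 125 · p^{4} = 125 · 1/625 = 1/5.
Numerically: E[X] ≈ 0.2.

E[X] = 125 · (1/5)^{4} = 1/5 ≈ 0.2.


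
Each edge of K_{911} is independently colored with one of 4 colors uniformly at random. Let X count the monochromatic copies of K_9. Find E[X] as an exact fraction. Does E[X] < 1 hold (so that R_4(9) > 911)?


E[X] = C(911, 9) · 4^{1 − 36} = 1144686900492291197405 · 4^{−35} = 1144686900492291197405/1180591620717411303424.
As a reduced fraction: E[X] = 1144686900492291197405/1180591620717411303424 ≈ 0.9696.
Is E[X] < 1? YES.
Since E[X] < 1, there exists a 4-coloring of K_{911} with no monochromatic K_9; hence R_4(9) > 911.

E[X] = 1144686900492291197405/1180591620717411303424 ≈ 0.9696; E[X] < 1, so R_4(9) > 911.


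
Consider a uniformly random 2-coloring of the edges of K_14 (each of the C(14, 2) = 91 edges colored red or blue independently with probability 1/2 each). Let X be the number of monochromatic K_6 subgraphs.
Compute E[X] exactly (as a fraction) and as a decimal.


Let X = Σ_S X_S over the C(14, 6) = 3003 subsets S of size 6, where X_S = 1 if the K_6 on S is monochromatic.
For a fixed S, the K_6 on S has C(6, 2) = 15 edges. P[all 15 edges red] = (1/2)^15, and likewise for blue, so P[monochromatic] = 2·(1/2)^15 = 2^{1 − 15} = 1/16384.
Summing: E[X] = C(14, 6) · 2^{1 − 15} = 3003 · 1/16384 = 3003/16384.
Numerically: E[X] ≈ 0.18329.

E[X] = C(14,6)·2^(1−C(6,2)) = 3003/16384 ≈ 0.18329.


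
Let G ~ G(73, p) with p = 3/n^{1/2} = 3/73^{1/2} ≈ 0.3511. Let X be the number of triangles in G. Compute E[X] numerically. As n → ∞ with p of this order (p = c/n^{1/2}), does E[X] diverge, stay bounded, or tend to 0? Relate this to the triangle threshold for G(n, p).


Number of potential triangles: C(73, 3) = 62196.
Each occurs with probability p³ ≈ (0.3511)³ ≈ 4.328919e-02.
By linearity: E[X] = C(73, 3)·p³ ≈ 62196 · 4.328919e-02 ≈ 2692.4146.
Since α = 1/2 < 1, p = c/n^{1/2} ≫ 1/n is above the triangle threshold p ~ 1/n. Asymptotically E[X] ~ (c³/6)·n^{3(1−α)} = (3³/6)·n^{1.5} → ∞; triangles are abundant w.h.p.

E[X] ≈ 2692.4146; in regime p = Θ(1/n^{1/2}) E[X] diverges (above the triangle threshold p ~ 1/n).


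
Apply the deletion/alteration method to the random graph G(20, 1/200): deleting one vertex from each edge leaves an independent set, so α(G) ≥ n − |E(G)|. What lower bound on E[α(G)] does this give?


E[|E(G)|] = C(20, 2)·p = 190 · (1/200) = 19/20.
E[α(G)] ≥ n − E[|E(G)|] = 20 − 19/20 = 381/20.
Numerically: ≈ 19.050000.
(This is only a lower bound; the true E[α(G)] may be larger.)

E[α(G)] ≥ 381/20 ≈ 19.050000.


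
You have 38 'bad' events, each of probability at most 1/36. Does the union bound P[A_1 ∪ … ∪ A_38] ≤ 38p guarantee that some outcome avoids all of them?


Union bound: P[∪_{i=1}^{38} A_i] ≤ Σ_i P[A_i] ≤ 38·p = 38·(1/36) = 19/18.
Numerically: 19/18 ≈ 1.05556.
Is 19/18 < 1? NO.
Since the bound 19/18 is ≥ 1, the union bound is uninformative here; it does NOT by itself certify existence.

38·p = 19/18 ≈ 1.05556; existence NOT certified by the union bound.


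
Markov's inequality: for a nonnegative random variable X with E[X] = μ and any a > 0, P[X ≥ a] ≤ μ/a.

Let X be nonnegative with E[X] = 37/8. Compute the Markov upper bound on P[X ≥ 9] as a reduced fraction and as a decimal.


μ = E[X] = 37/8, a = 9.
Markov: P[X ≥ 9] ≤ μ/a = (37/8)/9 = 37/72.
Numerically: ≈ 0.51389.
(Since a = 9 > μ = 4.62500, the bound 37/72 is < 1 and informative.)

P[X ≥ 9] ≤ 37/72 ≈ 0.51389.


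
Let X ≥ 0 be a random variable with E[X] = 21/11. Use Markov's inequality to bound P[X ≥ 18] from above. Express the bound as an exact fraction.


μ = E[X] = 21/11, a = 18.
Markov: P[X ≥ 18] ≤ μ/a = (21/11)/18 = 7/66.
Numerically: ≈ 0.106.
(Since a = 18 > μ = 1.909, the bound 7/66 is < 1 and informative.)

P[X ≥ 18] ≤ 7/66 ≈ 0.106.


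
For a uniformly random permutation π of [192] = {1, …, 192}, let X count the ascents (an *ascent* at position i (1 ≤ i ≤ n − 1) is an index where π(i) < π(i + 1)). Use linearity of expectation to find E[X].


Write X = Σ X_I over i = 1, …, 191, with X_I the indicator of one ascent.
There are 191 indicators.
For each fixed i, the pair (π(i), π(i+1)) is a uniformly random ordered pair of distinct values from {1, …, 192}; by symmetry P[π(i) < π(i+1)] = 1/2.
By linearity: E[X] = 191 · (1/2) = (192 − 1) · (1/2) = 191/2 ≈ 95.500.

E[X] = 191/2 = 95.500.


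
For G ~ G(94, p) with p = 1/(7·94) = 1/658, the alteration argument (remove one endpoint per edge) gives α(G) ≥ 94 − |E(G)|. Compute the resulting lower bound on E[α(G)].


E[|E(G)|] = C(94, 2)·p = 4371 · (1/658) = 93/14.
E[α(G)] ≥ n − E[|E(G)|] = 94 − 93/14 = 1223/14.
Numerically: ≈ 87.3571.
(This is only a lower bound; the true E[α(G)] may be larger.)

E[α(G)] ≥ 1223/14 ≈ 87.3571.


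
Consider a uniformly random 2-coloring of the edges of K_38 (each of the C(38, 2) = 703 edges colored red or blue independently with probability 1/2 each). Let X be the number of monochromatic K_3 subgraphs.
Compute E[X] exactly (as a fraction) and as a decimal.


Let X = Σ_S X_S over the C(38, 3) = 8436 subsets S of size 3, where X_S = 1 if the K_3 on S is monochromatic.
For a fixed S, the K_3 on S has C(3, 2) = 3 edges. P[all 3 edges red] = (1/2)^3, and likewise for blue, so P[monochromatic] = 2·(1/2)^3 = 2^{1 − 3} = 1/4.
By linearity: E[X] = C(38, 3) · 2^{1 − 3} = 8436 · 1/4 = 2109.
Numerically: E[X] ≈ 2109.000000.

E[X] = C(38,3)·2^(1−C(3,2)) = 2109 ≈ 2109.000000.


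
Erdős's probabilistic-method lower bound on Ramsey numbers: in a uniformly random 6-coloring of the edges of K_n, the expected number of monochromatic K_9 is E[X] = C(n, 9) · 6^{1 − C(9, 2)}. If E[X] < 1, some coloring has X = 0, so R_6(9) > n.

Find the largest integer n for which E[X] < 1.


We need C(n, 9) · 6^{1 − 36} < 1, i.e. C(n, 9) < 6^{36 − 1} = 1719070799748422591028658176.
Check values of n near the boundary:
  n = 4407: C(4407, 9) = 1713856532599459170657070050; 1713856532599459170657070050 < 1719070799748422591028658176? YES
  n = 4408: C(4408, 9) = 1717362945146264156457459600; 1717362945146264156457459600 < 1719070799748422591028658176? YES
  n = 4409: C(4409, 9) = 1720875732988608787686577131; 1720875732988608787686577131 < 1719070799748422591028658176? NO
  n = 4410: C(4410, 9) = 1724394906266704102180823710; 1724394906266704102180823710 < 1719070799748422591028658176? NO
  n = 4411: C(4411, 9) = 1727920475134582415883601405; 1727920475134582415883601405 < 1719070799748422591028658176? NO
The largest n with C(n, 9) < 1719070799748422591028658176 is n = 4408 (where E[X] = 35778394690547169926197075/35813974994758803979763712 ≈ 0.99901). Hence R_6(9) > 4408, i.e. R_6(9) ≥ 4409.

Largest n = 4408; hence R_6(9) > 4408.


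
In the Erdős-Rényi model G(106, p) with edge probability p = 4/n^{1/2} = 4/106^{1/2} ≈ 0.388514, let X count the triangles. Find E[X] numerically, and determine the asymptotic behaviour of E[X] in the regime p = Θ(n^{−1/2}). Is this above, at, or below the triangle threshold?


Number of potential triangles: C(106, 3) = 192920.
Each occurs with probability p³ ≈ (0.388514)³ ≈ 5.86436747e-02.
By linearity: E[X] = C(106, 3)·p³ ≈ 192920 · 5.86436747e-02 ≈ 11313.537725.
Since α = 1/2 < 1, p = c/n^{1/2} ≫ 1/n is above the triangle threshold p ~ 1/n. Asymptotically E[X] ~ (c³/6)·n^{3(1−α)} = (4³/6)·n^{1.5} → ∞; triangles are abundant w.h.p.

E[X] ≈ 11313.537725; in regime p = Θ(1/n^{1/2}) E[X] diverges (above the triangle threshold p ~ 1/n).


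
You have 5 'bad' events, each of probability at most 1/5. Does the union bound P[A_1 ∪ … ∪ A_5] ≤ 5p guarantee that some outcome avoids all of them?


Union bound: P[∪_{i=1}^{5} A_i] ≤ Σ_i P[A_i] ≤ 5·p = 5·(1/5) = 1.
Numerically: 1 ≈ 1.0000000.
Is 1 < 1? NO.
Since the bound 1 is ≥ 1, the union bound is uninformative here; it does NOT by itself certify existence.

5·p = 1 ≈ 1.0000000; existence NOT certified by the union bound.


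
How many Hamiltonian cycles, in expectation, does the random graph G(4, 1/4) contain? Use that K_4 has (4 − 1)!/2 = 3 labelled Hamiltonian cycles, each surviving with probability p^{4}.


K_4 has (4 − 1)!/2 = 3 labelled Hamiltonian cycles.
For each such Hamiltonian cycle H, let X_H = 1 if all 4 edges of H are present in G. Then P[X_H = 1] = p^{4} = (1/4)^{4} = 1/256.
By linearity of expectation: E[X] = Σ_H E[X_H] = 3 · p^{4} = 3 · 1/256 = 3/256.
Numerically: E[X] ≈ 0.011719.

E[X] = 3 · (1/4)^{4} = 3/256 ≈ 0.011719.


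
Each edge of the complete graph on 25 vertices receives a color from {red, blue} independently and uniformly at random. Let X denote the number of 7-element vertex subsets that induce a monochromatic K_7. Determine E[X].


Let X = Σ_S X_S over the C(25, 7) = 480700 subsets S of size 7, where X_S = 1 if the K_7 on S is monochromatic.
For a fixed S, the K_7 on S has C(7, 2) = 21 edges. P[all 21 edges red] = (1/2)^21, and likewise for blue, so P[monochromatic] = 2·(1/2)^21 = 2^{1 − 21} = 1/1048576.
Summing: E[X] = C(25, 7) · 2^{1 − 21} = 480700 · 1/1048576 = 120175/262144.
Numerically: E[X] ≈ 0.458431.

E[X] = C(25,7)·2^(1−C(7,2)) = 120175/262144 ≈ 0.458431.


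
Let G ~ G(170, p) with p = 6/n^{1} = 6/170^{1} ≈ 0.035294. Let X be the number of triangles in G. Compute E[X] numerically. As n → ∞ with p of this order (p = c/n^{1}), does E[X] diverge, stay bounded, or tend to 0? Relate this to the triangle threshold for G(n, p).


Number of potential triangles: C(170, 3) = 804440.
Each occurs with probability p³ ≈ (0.035294)³ ≈ 4.3964991e-05.
By linearity: E[X] = C(170, 3)·p³ ≈ 804440 · 4.3964991e-05 ≈ 35.36720.
Here α = 1, so p = 6/n is exactly at the triangle threshold p ~ 1/n. Asymptotically E[X] → c³/6 = 6³/6 = 36 ≈ 36.00000, a bounded constant. In this regime the triangle count is asymptotically Poisson(c³/6).

E[X] ≈ 35.36720; in regime p = Θ(1/n^{1}) E[X] stays bounded (at the triangle threshold p ~ 1/n).


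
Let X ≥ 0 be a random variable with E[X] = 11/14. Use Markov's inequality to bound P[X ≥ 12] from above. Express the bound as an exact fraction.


μ = E[X] = 11/14, a = 12.
Markov: P[X ≥ 12] ≤ μ/a = (11/14)/12 = 11/168.
Numerically: ≈ 0.06548.
(Since a = 12 > μ = 0.78571, the bound 11/168 is < 1 and informative.)

P[X ≥ 12] ≤ 11/168 ≈ 0.06548.


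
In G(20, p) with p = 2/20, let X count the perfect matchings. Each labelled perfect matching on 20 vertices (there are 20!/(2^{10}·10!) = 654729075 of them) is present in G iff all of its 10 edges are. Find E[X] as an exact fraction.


K_20 has 20!/(2^{10}·10!) = 654729075 labelled perfect matchings.
For each such perfect matching H, let X_H = 1 if all 10 edges of H are present in G. Then P[X_H = 1] = p^{10} = (1/10)^{10} = 1/10000000000.
Summing the indicators: E[X] = Σ_H E[X_H] = 654729075 · p^{10} = 654729075 · 1/10000000000 = 26189163/400000000.
Numerically: E[X] ≈ 0.0655.

E[X] = 654729075 · (1/10)^{10} = 26189163/400000000 ≈ 0.0655.


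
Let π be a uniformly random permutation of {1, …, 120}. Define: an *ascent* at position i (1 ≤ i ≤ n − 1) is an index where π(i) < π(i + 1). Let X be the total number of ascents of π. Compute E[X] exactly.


Write X = Σ X_I over i = 1, …, 119, with X_I the indicator of one ascent.
There are 119 indicators.
For each fixed i, the pair (π(i), π(i+1)) is a uniformly random ordered pair of distinct values from {1, …, 120}; by symmetry P[π(i) < π(i+1)] = 1/2.
By linearity: E[X] = 119 · (1/2) = (120 − 1) · (1/2) = 119/2 ≈ 59.500000.

E[X] = 119/2 = 59.500000.


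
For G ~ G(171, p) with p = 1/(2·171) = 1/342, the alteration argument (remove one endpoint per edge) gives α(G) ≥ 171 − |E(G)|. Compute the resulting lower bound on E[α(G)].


E[|E(G)|] = C(171, 2)·p = 14535 · (1/342) = 85/2.
E[α(G)] ≥ n − E[|E(G)|] = 171 − 85/2 = 257/2.
Numerically: ≈ 128.5000.
(This is only a lower bound; the true E[α(G)] may be larger.)

E[α(G)] ≥ 257/2 ≈ 128.5000.


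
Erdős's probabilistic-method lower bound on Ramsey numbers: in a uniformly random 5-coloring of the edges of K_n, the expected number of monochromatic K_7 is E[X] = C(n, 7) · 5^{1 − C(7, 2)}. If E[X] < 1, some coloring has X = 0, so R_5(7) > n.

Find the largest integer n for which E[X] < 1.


We need C(n, 7) · 5^{1 − 21} < 1, i.e. C(n, 7) < 5^{21 − 1} = 95367431640625.
Check values of n near the boundary:
  n = 336: C(336, 7) = 90079147136880; 90079147136880 < 95367431640625? YES
  n = 337: C(337, 7) = 91989916924632; 91989916924632 < 95367431640625? YES
  n = 338: C(338, 7) = 93935323022736; 93935323022736 < 95367431640625? YES
  n = 339: C(339, 7) = 95915887062372; 95915887062372 < 95367431640625? NO
The largest n with C(n, 7) < 95367431640625 is n = 338 (where E[X] = 93935323022736/95367431640625 ≈ 0.985). Hence R_5(7) > 338, i.e. R_5(7) ≥ 339.

Largest n = 338; hence R_5(7) > 338.


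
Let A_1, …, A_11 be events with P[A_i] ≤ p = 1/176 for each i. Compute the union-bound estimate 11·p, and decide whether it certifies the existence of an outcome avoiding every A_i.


Union bound: P[∪_{i=1}^{11} A_i] ≤ Σ_i P[A_i] ≤ 11·p = 11·(1/176) = 1/16.
Numerically: 1/16 ≈ 0.062.
Is 1/16 < 1? YES.
Since P[∪ A_i] ≤ 1/16 < 1, the complement has P[∩ A_i^c] ≥ 1 − 1/16 = 15/16 > 0, so some outcome avoids every A_i.

11·p = 1/16 ≈ 0.062; existence CERTIFIED by the union bound.


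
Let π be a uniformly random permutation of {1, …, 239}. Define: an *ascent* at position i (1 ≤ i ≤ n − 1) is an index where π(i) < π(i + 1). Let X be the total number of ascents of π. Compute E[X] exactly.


Write X = Σ X_I over i = 1, …, 238, with X_I the indicator of one ascent.
There are 238 indicators.
For each fixed i, the pair (π(i), π(i+1)) is a uniformly random ordered pair of distinct values from {1, …, 239}; by symmetry P[π(i) < π(i+1)] = 1/2.
By linearity: E[X] = 238 · (1/2) = (239 − 1) · (1/2) = 119 ≈ 119.000.

E[X] = 119 = 119.000.


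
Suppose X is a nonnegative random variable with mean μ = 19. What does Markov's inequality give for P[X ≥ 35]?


μ = E[X] = 19, a = 35.
Markov: P[X ≥ 35] ≤ μ/a = (19)/35 = 19/35.
Numerically: ≈ 0.543.
(Since a = 35 > μ = 19.000, the bound 19/35 is < 1 and informative.)

P[X ≥ 35] ≤ 19/35 ≈ 0.543.


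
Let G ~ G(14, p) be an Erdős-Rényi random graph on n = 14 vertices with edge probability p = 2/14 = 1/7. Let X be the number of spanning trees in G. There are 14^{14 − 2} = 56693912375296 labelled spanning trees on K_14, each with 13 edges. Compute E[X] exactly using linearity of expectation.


K_14 has 14^{14 − 2} = 56693912375296 labelled spanning trees.
For each such spanning tree H, let X_H = 1 if all 13 edges of H are present in G. Then P[X_H = 1] = p^{13} = (1/7)^{13} = 1/96889010407.
By linearity of expectation: E[X] = Σ_H E[X_H] = 56693912375296 · p^{13} = 56693912375296 · 1/96889010407 = 4096/7.
Numerically: E[X] ≈ 585.1.

E[X] = 56693912375296 · (1/7)^{13} = 4096/7 ≈ 585.1.


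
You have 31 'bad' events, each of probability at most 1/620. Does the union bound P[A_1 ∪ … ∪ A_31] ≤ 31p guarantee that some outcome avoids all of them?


Union bound: P[∪_{i=1}^{31} A_i] ≤ Σ_i P[A_i] ≤ 31·p = 31·(1/620) = 1/20.
Numerically: 1/20 ≈ 0.0500000.
Is 1/20 < 1? YES.
Since P[∪ A_i] ≤ 1/20 < 1, the complement has P[∩ A_i^c] ≥ 1 − 1/20 = 19/20 > 0, so some outcome avoids every A_i.

31·p = 1/20 ≈ 0.0500000; existence CERTIFIED by the union bound.


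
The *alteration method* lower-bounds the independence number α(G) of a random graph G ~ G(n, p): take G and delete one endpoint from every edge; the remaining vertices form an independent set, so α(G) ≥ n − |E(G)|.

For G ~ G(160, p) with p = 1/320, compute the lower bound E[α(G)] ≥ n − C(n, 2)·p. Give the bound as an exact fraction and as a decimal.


E[|E(G)|] = C(160, 2)·p = 12720 · (1/320) = 159/4.
E[α(G)] ≥ n − E[|E(G)|] = 160 − 159/4 = 481/4.
Numerically: ≈ 120.25000.
(This is only a lower bound; the true E[α(G)] may be larger.)

E[α(G)] ≥ 481/4 ≈ 120.25000.


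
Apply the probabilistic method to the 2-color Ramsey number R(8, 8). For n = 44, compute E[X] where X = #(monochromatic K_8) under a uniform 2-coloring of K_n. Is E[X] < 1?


E[X] = C(44, 8) · 2^{1 − 28} = 177232627 · 2^{−27} = 177232627/134217728.
As a reduced fraction: E[X] = 177232627/134217728 ≈ 1.320.
Is E[X] < 1? NO.
Since E[X] ≥ 1, the first-moment bound is inconclusive at n = 44; it does NOT by itself certify R(8, 8) > 44.

E[X] = 177232627/134217728 ≈ 1.320; E[X] ≥ 1; first-moment method inconclusive here.


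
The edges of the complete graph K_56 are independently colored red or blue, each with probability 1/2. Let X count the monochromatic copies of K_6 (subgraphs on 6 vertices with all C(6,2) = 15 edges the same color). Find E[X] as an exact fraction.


Let X = Σ_S X_S over the C(56, 6) = 32468436 subsets S of size 6, where X_S = 1 if the K_6 on S is monochromatic.
For a fixed S, the K_6 on S has C(6, 2) = 15 edges. P[all 15 edges red] = (1/2)^15, and likewise for blue, so P[monochromatic] = 2·(1/2)^15 = 2^{1 − 15} = 1/16384.
Summing: E[X] = C(56, 6) · 2^{1 − 15} = 32468436 · 1/16384 = 8117109/4096.
Numerically: E[X] ≈ 1981.7161.

E[X] = C(56,6)·2^(1−C(6,2)) = 8117109/4096 ≈ 1981.7161.


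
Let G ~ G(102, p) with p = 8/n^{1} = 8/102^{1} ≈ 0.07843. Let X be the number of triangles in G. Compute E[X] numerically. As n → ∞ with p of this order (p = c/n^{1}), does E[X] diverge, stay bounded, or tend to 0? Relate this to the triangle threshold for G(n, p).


Number of potential triangles: C(102, 3) = 171700.
Each occurs with probability p³ ≈ (0.07843)³ ≈ 4.824690e-04.
By linearity: E[X] = C(102, 3)·p³ ≈ 171700 · 4.824690e-04 ≈ 82.8399.
Here α = 1, so p = 8/n is exactly at the triangle threshold p ~ 1/n. Asymptotically E[X] → c³/6 = 8³/6 = 256/3 ≈ 85.3333, a bounded constant. In this regime the triangle count is asymptotically Poisson(c³/6).

E[X] ≈ 82.8399; in regime p = Θ(1/n^{1}) E[X] stays bounded (at the triangle threshold p ~ 1/n).


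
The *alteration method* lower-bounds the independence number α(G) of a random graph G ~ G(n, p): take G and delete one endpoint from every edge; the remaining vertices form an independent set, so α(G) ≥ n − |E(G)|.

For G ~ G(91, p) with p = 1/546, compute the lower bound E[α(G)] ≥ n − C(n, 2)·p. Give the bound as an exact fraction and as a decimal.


E[|E(G)|] = C(91, 2)·p = 4095 · (1/546) = 15/2.
E[α(G)] ≥ n − E[|E(G)|] = 91 − 15/2 = 167/2.
Numerically: ≈ 83.50000.
(This is only a lower bound; the true E[α(G)] may be larger.)

E[α(G)] ≥ 167/2 ≈ 83.50000.


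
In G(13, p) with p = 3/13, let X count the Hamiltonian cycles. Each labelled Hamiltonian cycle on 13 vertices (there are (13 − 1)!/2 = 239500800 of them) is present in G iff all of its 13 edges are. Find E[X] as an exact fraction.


K_13 has (13 − 1)!/2 = 239500800 labelled Hamiltonian cycles.
For each such Hamiltonian cycle H, let X_H = 1 if all 13 edges of H are present in G. Then P[X_H = 1] = p^{13} = (3/13)^{13} = 1594323/302875106592253.
Summing the indicators: E[X] = Σ_H E[X_H] = 239500800 · p^{13} = 239500800 · 1594323/302875106592253 = 381841633958400/302875106592253.
Numerically: E[X] ≈ 1.2607.

E[X] = 239500800 · (3/13)^{13} = 381841633958400/302875106592253 ≈ 1.2607.


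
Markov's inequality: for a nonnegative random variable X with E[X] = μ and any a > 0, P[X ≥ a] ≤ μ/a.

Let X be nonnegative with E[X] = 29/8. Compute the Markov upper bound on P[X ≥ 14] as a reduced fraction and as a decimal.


μ = E[X] = 29/8, a = 14.
Markov: P[X ≥ 14] ≤ μ/a = (29/8)/14 = 29/112.
Numerically: ≈ 0.258929.
(Since a = 14 > μ = 3.625000, the bound 29/112 is < 1 and informative.)

P[X ≥ 14] ≤ 29/112 ≈ 0.258929.


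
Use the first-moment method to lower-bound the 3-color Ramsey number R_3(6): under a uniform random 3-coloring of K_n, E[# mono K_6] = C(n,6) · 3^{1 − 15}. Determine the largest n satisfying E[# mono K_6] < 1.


We need C(n, 6) · 3^{1 − 15} < 1, i.e. C(n, 6) < 3^{15 − 1} = 4782969.
Check values of n near the boundary:
  n = 39: C(39, 6) = 3262623; 3262623 < 4782969? YES
  n = 40: C(40, 6) = 3838380; 3838380 < 4782969? YES
  n = 41: C(41, 6) = 4496388; 4496388 < 4782969? YES
  n = 42: C(42, 6) = 5245786; 5245786 < 4782969? NO
  n = 43: C(43, 6) = 6096454; 6096454 < 4782969? NO
  n = 44: C(44, 6) = 7059052; 7059052 < 4782969? NO
The largest n with C(n, 6) < 4782969 is n = 41 (where E[X] = 1498796/1594323 ≈ 0.9401). Hence R_3(6) > 41, i.e. R_3(6) ≥ 42.

Largest n = 41; hence R_3(6) > 41.


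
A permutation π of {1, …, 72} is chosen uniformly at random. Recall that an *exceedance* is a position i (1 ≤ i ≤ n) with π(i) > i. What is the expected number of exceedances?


Write X = Σ_{i=1}^{72} X_i, where X_i = 1_{π(i) > i}.
For each fixed i, π(i) is uniform over {1, …, 72} (marginal of a uniform permutation), so P[π(i) > i] = (n − i)/n. Summing: Σ_{i=1}^{72} (n − i)/n = (0 + 1 + … + 71)/72 = 72(72 − 1)/(2·72) = (72 − 1)/2.
Hence E[X] = Σ_{i=1}^{72} (72 − i)/72 = 71/2 ≈ 35.5000.

E[X] = 71/2 = 35.5000.


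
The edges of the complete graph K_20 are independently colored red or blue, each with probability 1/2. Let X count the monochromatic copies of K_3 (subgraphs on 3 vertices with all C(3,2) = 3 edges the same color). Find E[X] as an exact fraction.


Let X = Σ_S X_S over the C(20, 3) = 1140 subsets S of size 3, where X_S = 1 if the K_3 on S is monochromatic.
For a fixed S, the K_3 on S has C(3, 2) = 3 edges. P[all 3 edges red] = (1/2)^3, and likewise for blue, so P[monochromatic] = 2·(1/2)^3 = 2^{1 − 3} = 1/4.
By linearity: E[X] = C(20, 3) · 2^{1 − 3} = 1140 · 1/4 = 285.
Numerically: E[X] ≈ 285.00000.

E[X] = C(20,3)·2^(1−C(3,2)) = 285 ≈ 285.00000.


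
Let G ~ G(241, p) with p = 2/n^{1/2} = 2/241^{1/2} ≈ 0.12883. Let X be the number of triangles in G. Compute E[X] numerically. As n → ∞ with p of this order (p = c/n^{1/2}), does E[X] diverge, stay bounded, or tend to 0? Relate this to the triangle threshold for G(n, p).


Number of potential triangles: C(241, 3) = 2303960.
Each occurs with probability p³ ≈ (0.12883)³ ≈ 2.1382793e-03.
By linearity: E[X] = C(241, 3)·p³ ≈ 2303960 · 2.1382793e-03 ≈ 4926.50988.
Since α = 1/2 < 1, p = c/n^{1/2} ≫ 1/n is above the triangle threshold p ~ 1/n. Asymptotically E[X] ~ (c³/6)·n^{3(1−α)} = (2³/6)·n^{1.5} → ∞; triangles are abundant w.h.p.

E[X] ≈ 4926.50988; in regime p = Θ(1/n^{1/2}) E[X] diverges (above the triangle threshold p ~ 1/n).


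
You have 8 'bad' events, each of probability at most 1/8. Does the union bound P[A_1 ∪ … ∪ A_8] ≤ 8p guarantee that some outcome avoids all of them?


Union bound: P[∪_{i=1}^{8} A_i] ≤ Σ_i P[A_i] ≤ 8·p = 8·(1/8) = 1.
Numerically: 1 ≈ 1.00000.
Is 1 < 1? NO.
Since the bound 1 is ≥ 1, the union bound is uninformative here; it does NOT by itself certify existence.

8·p = 1 ≈ 1.00000; existence NOT certified by the union bound.


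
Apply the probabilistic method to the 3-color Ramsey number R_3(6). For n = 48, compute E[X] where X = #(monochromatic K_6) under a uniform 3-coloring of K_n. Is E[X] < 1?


E[X] = C(48, 6) · 3^{1 − 15} = 12271512 · 3^{−14} = 12271512/4782969.
As a reduced fraction: E[X] = 4090504/1594323 ≈ 2.565668.
Is E[X] < 1? NO.
Since E[X] ≥ 1, the first-moment bound is inconclusive at n = 48; it does NOT by itself certify R_3(6) > 48.

E[X] = 4090504/1594323 ≈ 2.565668; E[X] ≥ 1; first-moment method inconclusive here.


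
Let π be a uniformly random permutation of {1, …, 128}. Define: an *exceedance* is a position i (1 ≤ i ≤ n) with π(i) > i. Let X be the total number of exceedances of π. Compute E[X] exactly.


Write X = Σ_{i=1}^{128} X_i, where X_i = 1_{π(i) > i}.
For each fixed i, π(i) is uniform over {1, …, 128} (marginal of a uniform permutation), so P[π(i) > i] = (n − i)/n. Summing: Σ_{i=1}^{128} (n − i)/n = (0 + 1 + … + 127)/128 = 128(128 − 1)/(2·128) = (128 − 1)/2.
Hence E[X] = Σ_{i=1}^{128} (128 − i)/128 = 127/2 ≈ 63.500.

E[X] = 127/2 = 63.500.


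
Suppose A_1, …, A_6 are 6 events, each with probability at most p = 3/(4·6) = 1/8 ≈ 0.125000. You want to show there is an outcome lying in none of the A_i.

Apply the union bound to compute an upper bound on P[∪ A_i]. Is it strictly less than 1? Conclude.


Union bound: P[∪_{i=1}^{6} A_i] ≤ Σ_i P[A_i] ≤ 6·p = 6·(1/8) = 3/4.
Numerically: 3/4 ≈ 0.750000.
Is 3/4 < 1? YES.
Since P[∪ A_i] ≤ 3/4 < 1, the complement has P[∩ A_i^c] ≥ 1 − 3/4 = 1/4 > 0, so some outcome avoids every A_i.

6·p = 3/4 ≈ 0.750000; existence CERTIFIED by the union bound.


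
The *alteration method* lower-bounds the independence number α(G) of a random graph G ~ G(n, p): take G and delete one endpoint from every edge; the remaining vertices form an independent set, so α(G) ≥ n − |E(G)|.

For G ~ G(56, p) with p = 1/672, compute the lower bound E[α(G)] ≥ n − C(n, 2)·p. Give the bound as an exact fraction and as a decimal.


E[|E(G)|] = C(56, 2)·p = 1540 · (1/672) = 55/24.
E[α(G)] ≥ n − E[|E(G)|] = 56 − 55/24 = 1289/24.
Numerically: ≈ 53.7083.
(This is only a lower bound; the true E[α(G)] may be larger.)

E[α(G)] ≥ 1289/24 ≈ 53.7083.


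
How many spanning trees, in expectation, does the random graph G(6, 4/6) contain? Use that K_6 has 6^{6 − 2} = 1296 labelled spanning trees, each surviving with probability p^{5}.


K_6 has 6^{6 − 2} = 1296 labelled spanning trees.
For each such spanning tree H, let X_H = 1 if all 5 edges of H are present in G. Then P[X_H = 1] = p^{5} = (2/3)^{5} = 32/243.
Summing the indicators: E[X] = Σ_H E[X_H] = 1296 · p^{5} = 1296 · 32/243 = 512/3.
Numerically: E[X] ≈ 170.667.

E[X] = 1296 · (2/3)^{5} = 512/3 ≈ 170.667.


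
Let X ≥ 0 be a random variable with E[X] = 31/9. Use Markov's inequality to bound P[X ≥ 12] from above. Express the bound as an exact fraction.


μ = E[X] = 31/9, a = 12.
Markov: P[X ≥ 12] ≤ μ/a = (31/9)/12 = 31/108.
Numerically: ≈ 0.287037.
(Since a = 12 > μ = 3.444444, the bound 31/108 is < 1 and informative.)

P[X ≥ 12] ≤ 31/108 ≈ 0.287037.


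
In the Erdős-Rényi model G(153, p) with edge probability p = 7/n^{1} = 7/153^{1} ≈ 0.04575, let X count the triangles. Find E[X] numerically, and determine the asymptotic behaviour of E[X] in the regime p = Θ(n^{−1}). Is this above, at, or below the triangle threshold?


Number of potential triangles: C(153, 3) = 585276.
Each occurs with probability p³ ≈ (0.04575)³ ≈ 9.576787e-05.
By linearity: E[X] = C(153, 3)·p³ ≈ 585276 · 9.576787e-05 ≈ 56.0506.
Here α = 1, so p = 7/n is exactly at the triangle threshold p ~ 1/n. Asymptotically E[X] → c³/6 = 7³/6 = 343/6 ≈ 57.1667, a bounded constant. In this regime the triangle count is asymptotically Poisson(c³/6).

E[X] ≈ 56.0506; in regime p = Θ(1/n^{1}) E[X] stays bounded (at the triangle threshold p ~ 1/n).


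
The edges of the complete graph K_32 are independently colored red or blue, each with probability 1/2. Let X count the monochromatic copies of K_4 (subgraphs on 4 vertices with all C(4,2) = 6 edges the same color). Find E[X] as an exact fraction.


Let X = Σ_S X_S over the C(32, 4) = 35960 subsets S of size 4, where X_S = 1 if the K_4 on S is monochromatic.
For a fixed S, the K_4 on S has C(4, 2) = 6 edges. P[all 6 edges red] = (1/2)^6, and likewise for blue, so P[monochromatic] = 2·(1/2)^6 = 2^{1 − 6} = 1/32.
By linearity of expectation: E[X] = C(32, 4) · 2^{1 − 6} = 35960 · 1/32 = 4495/4.
Numerically: E[X] ≈ 1123.75000.

E[X] = C(32,4)·2^(1−C(4,2)) = 4495/4 ≈ 1123.75000.


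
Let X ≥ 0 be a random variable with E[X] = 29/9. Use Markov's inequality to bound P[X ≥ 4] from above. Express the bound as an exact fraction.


μ = E[X] = 29/9, a = 4.
Markov: P[X ≥ 4] ≤ μ/a = (29/9)/4 = 29/36.
Numerically: ≈ 0.8056.
(Since a = 4 > μ = 3.2222, the bound 29/36 is < 1 and informative.)

P[X ≥ 4] ≤ 29/36 ≈ 0.8056.


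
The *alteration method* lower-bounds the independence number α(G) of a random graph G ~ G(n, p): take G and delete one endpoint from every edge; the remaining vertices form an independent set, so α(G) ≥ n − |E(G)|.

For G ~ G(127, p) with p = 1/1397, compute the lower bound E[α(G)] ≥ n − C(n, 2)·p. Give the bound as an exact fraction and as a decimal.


E[|E(G)|] = C(127, 2)·p = 8001 · (1/1397) = 63/11.
E[α(G)] ≥ n − E[|E(G)|] = 127 − 63/11 = 1334/11.
Numerically: ≈ 121.2727.
(This is only a lower bound; the true E[α(G)] may be larger.)

E[α(G)] ≥ 1334/11 ≈ 121.2727.


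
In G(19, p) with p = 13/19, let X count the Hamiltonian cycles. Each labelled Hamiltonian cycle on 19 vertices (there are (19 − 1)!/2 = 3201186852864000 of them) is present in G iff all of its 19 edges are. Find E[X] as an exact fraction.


K_19 has (19 − 1)!/2 = 3201186852864000 labelled Hamiltonian cycles.
For each such Hamiltonian cycle H, let X_H = 1 if all 19 edges of H are present in G. Then P[X_H = 1] = p^{19} = (13/19)^{19} = 1461920290375446110677/1978419655660313589123979.
By linearity of expectation: E[X] = Σ_H E[X_H] = 3201186852864000 · p^{19} = 3201186852864000 · 1461920290375446110677/1978419655660313589123979 = 4679880013484999364018134658428928000/1978419655660313589123979.
Numerically: E[X] ≈ 2.37e+12.

E[X] = 3201186852864000 · (13/19)^{19} = 4679880013484999364018134658428928000/1978419655660313589123979 ≈ 2.37e+12.


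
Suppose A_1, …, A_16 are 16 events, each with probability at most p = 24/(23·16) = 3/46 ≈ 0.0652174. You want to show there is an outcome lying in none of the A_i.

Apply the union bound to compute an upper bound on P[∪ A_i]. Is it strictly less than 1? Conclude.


Union bound: P[∪_{i=1}^{16} A_i] ≤ Σ_i P[A_i] ≤ 16·p = 16·(3/46) = 24/23.
Numerically: 24/23 ≈ 1.0434783.
Is 24/23 < 1? NO.
Since the bound 24/23 is ≥ 1, the union bound is uninformative here; it does NOT by itself certify existence.

16·p = 24/23 ≈ 1.0434783; existence NOT certified by the union bound.


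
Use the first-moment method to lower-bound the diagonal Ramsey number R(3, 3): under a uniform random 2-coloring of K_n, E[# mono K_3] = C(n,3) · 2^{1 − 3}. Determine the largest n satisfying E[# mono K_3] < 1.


We need C(n, 3) · 2^{1 − 3} < 1, i.e. C(n, 3) < 2^{3 − 1} = 4.
Check values of n near the boundary:
  n = 3: C(3, 3) = 1; 1 < 4? YES
  n = 4: C(4, 3) = 4; 4 < 4? NO
  n = 5: C(5, 3) = 10; 10 < 4? NO
  n = 6: C(6, 3) = 20; 20 < 4? NO
The largest n with C(n, 3) < 4 is n = 3 (where E[X] = 1/4 ≈ 0.250). Hence R(3, 3) > 3, i.e. R(3, 3) ≥ 4.

Largest n = 3; hence R(3, 3) > 3.


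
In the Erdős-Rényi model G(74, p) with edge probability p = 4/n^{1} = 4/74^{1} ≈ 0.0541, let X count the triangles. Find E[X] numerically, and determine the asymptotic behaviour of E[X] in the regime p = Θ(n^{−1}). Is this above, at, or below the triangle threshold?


Number of potential triangles: C(74, 3) = 64824.
Each occurs with probability p³ ≈ (0.0541)³ ≈ 1.57937e-04.
By linearity: E[X] = C(74, 3)·p³ ≈ 64824 · 1.57937e-04 ≈ 10.238.
Here α = 1, so p = 4/n is exactly at the triangle threshold p ~ 1/n. Asymptotically E[X] → c³/6 = 4³/6 = 32/3 ≈ 10.667, a bounded constant. In this regime the triangle count is asymptotically Poisson(c³/6).

E[X] ≈ 10.238; in regime p = Θ(1/n^{1}) E[X] stays bounded (at the triangle threshold p ~ 1/n).


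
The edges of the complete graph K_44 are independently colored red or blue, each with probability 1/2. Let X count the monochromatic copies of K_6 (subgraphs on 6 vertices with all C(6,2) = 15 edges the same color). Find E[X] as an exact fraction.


Let X = Σ_S X_S over the C(44, 6) = 7059052 subsets S of size 6, where X_S = 1 if the K_6 on S is monochromatic.
For a fixed S, the K_6 on S has C(6, 2) = 15 edges. P[all 15 edges red] = (1/2)^15, and likewise for blue, so P[monochromatic] = 2·(1/2)^15 = 2^{1 − 15} = 1/16384.
Summing: E[X] = C(44, 6) · 2^{1 − 15} = 7059052 · 1/16384 = 1764763/4096.
Numerically: E[X] ≈ 430.8503.

E[X] = C(44,6)·2^(1−C(6,2)) = 1764763/4096 ≈ 430.8503.


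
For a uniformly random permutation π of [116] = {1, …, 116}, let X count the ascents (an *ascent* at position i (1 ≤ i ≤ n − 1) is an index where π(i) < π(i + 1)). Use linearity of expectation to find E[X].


Write X = Σ X_I over i = 1, …, 115, with X_I the indicator of one ascent.
There are 115 indicators.
For each fixed i, the pair (π(i), π(i+1)) is a uniformly random ordered pair of distinct values from {1, …, 116}; by symmetry P[π(i) < π(i+1)] = 1/2.
By linearity: E[X] = 115 · (1/2) = (116 − 1) · (1/2) = 115/2 ≈ 57.50000.

E[X] = 115/2 = 57.50000.


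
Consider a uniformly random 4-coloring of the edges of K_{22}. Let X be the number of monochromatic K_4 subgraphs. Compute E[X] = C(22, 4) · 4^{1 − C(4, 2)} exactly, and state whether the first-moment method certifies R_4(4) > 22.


E[X] = C(22, 4) · 4^{1 − 6} = 7315 · 4^{−5} = 7315/1024.
As a reduced fraction: E[X] = 7315/1024 ≈ 7.1436.
Is E[X] < 1? NO.
Since E[X] ≥ 1, the first-moment bound is inconclusive at n = 22; it does NOT by itself certify R_4(4) > 22.

E[X] = 7315/1024 ≈ 7.1436; E[X] ≥ 1; first-moment method inconclusive here.


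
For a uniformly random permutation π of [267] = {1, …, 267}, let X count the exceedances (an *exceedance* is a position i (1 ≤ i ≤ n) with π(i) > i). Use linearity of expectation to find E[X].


Write X = Σ_{i=1}^{267} X_i, where X_i = 1_{π(i) > i}.
For each fixed i, π(i) is uniform over {1, …, 267} (marginal of a uniform permutation), so P[π(i) > i] = (n − i)/n. Summing: Σ_{i=1}^{267} (n − i)/n = (0 + 1 + … + 266)/267 = 267(267 − 1)/(2·267) = (267 − 1)/2.
Hence E[X] = Σ_{i=1}^{267} (267 − i)/267 = 133 ≈ 133.000000.

E[X] = 133 = 133.000000.


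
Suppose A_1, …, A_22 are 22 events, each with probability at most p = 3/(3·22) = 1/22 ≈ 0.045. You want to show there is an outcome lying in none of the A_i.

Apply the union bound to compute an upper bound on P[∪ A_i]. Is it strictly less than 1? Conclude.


Union bound: P[∪_{i=1}^{22} A_i] ≤ Σ_i P[A_i] ≤ 22·p = 22·(1/22) = 1.
Numerically: 1 ≈ 1.000.
Is 1 < 1? NO.
Since the bound 1 is ≥ 1, the union bound is uninformative here; it does NOT by itself certify existence.

22·p = 1 ≈ 1.000; existence NOT certified by the union bound.


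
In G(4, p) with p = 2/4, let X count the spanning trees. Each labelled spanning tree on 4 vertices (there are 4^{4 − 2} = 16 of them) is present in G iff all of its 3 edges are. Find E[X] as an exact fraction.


K_4 has 4^{4 − 2} = 16 labelled spanning trees.
For each such spanning tree H, let X_H = 1 if all 3 edges of H are present in G. Then P[X_H = 1] = p^{3} = (1/2)^{3} = 1/8.
By linearity of expectation: E[X] = Σ_H E[X_H] = 16 · p^{3} = 16 · 1/8 = 2.
Numerically: E[X] ≈ 2.

E[X] = 16 · (1/2)^{3} = 2 ≈ 2.


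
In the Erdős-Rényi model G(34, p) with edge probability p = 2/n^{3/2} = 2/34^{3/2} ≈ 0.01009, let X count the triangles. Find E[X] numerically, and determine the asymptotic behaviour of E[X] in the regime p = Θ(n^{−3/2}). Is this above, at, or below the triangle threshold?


Number of potential triangles: C(34, 3) = 5984.
Each occurs with probability p³ ≈ (0.01009)³ ≈ 1.026679e-06.
By linearity: E[X] = C(34, 3)·p³ ≈ 5984 · 1.026679e-06 ≈ 0.0061.
Since α = 3/2 > 1, p = c/n^{3/2} = o(1/n) is below the triangle threshold p ~ 1/n. Asymptotically E[X] ~ (c³/6)·n^{3(1−α)} = (2³/6)·n^{-1.5} → 0, so by Markov's inequality G has no triangles w.h.p.

E[X] ≈ 0.0061; in regime p = Θ(1/n^{3/2}) E[X] tends to 0 (below the triangle threshold p ~ 1/n).


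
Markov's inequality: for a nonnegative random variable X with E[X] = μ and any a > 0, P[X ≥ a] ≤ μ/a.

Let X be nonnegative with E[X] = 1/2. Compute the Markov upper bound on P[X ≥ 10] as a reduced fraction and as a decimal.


μ = E[X] = 1/2, a = 10.
Markov: P[X ≥ 10] ≤ μ/a = (1/2)/10 = 1/20.
Numerically: ≈ 0.0500.
(Since a = 10 > μ = 0.5000, the bound 1/20 is < 1 and informative.)

P[X ≥ 10] ≤ 1/20 ≈ 0.0500.


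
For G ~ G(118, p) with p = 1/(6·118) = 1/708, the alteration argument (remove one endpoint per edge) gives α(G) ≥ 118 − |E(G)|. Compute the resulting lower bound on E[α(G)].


E[|E(G)|] = C(118, 2)·p = 6903 · (1/708) = 39/4.
E[α(G)] ≥ n − E[|E(G)|] = 118 − 39/4 = 433/4.
Numerically: ≈ 108.25000.
(This is only a lower bound; the true E[α(G)] may be larger.)

E[α(G)] ≥ 433/4 ≈ 108.25000.


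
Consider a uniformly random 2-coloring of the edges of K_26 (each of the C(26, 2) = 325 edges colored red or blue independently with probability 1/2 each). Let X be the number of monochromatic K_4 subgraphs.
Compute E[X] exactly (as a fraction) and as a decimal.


Let X = Σ_S X_S over the C(26, 4) = 14950 subsets S of size 4, where X_S = 1 if the K_4 on S is monochromatic.
For a fixed S, the K_4 on S has C(4, 2) = 6 edges. P[all 6 edges red] = (1/2)^6, and likewise for blue, so P[monochromatic] = 2·(1/2)^6 = 2^{1 − 6} = 1/32.
By linearity of expectation: E[X] = C(26, 4) · 2^{1 − 6} = 14950 · 1/32 = 7475/16.
Numerically: E[X] ≈ 467.18750.

E[X] = C(26,4)·2^(1−C(4,2)) = 7475/16 ≈ 467.18750.


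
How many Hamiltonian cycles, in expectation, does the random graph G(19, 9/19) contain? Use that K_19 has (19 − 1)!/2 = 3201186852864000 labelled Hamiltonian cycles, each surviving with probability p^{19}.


K_19 has (19 − 1)!/2 = 3201186852864000 labelled Hamiltonian cycles.
For each such Hamiltonian cycle H, let X_H = 1 if all 19 edges of H are present in G. Then P[X_H = 1] = p^{19} = (9/19)^{19} = 1350851717672992089/1978419655660313589123979.
By linearity of expectation: E[X] = Σ_H E[X_H] = 3201186852864000 · p^{19} = 3201186852864000 · 1350851717672992089/1978419655660313589123979 = 4324328758783534194876278992896000/1978419655660313589123979.
Numerically: E[X] ≈ 2.18575e+09.

E[X] = 3201186852864000 · (9/19)^{19} = 4324328758783534194876278992896000/1978419655660313589123979 ≈ 2.18575e+09.
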